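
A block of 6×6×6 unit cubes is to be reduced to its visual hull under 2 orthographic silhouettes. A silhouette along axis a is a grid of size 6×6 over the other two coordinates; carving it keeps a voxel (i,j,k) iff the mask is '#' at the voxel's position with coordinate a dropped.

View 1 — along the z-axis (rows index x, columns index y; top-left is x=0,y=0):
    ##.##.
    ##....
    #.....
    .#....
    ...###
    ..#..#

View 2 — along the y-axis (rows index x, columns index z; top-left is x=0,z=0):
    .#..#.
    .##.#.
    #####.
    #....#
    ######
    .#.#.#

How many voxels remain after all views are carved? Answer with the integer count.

before carving: 216 voxels (6×6×6)
step 1: project along z, AND mask (13/36) → |grid| = 78
step 2: project along y, AND mask (21/36) → |grid| = 45

45 voxels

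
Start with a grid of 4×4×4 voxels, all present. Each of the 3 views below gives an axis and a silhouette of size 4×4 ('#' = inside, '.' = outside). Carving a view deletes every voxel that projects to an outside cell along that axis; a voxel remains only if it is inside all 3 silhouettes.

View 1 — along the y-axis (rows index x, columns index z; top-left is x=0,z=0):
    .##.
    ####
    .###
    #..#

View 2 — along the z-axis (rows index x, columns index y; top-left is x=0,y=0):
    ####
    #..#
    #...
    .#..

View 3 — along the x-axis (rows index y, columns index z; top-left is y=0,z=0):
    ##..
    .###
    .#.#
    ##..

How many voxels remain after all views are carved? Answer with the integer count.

voxel count = 11

start: 4×4×4 = 64 voxels
step 1: project along y, AND mask (11/16) → |grid| = 44
step 2: project along z, AND mask (8/16) → |grid| = 21
step 3: project along x, AND mask (9/16) → |grid| = 11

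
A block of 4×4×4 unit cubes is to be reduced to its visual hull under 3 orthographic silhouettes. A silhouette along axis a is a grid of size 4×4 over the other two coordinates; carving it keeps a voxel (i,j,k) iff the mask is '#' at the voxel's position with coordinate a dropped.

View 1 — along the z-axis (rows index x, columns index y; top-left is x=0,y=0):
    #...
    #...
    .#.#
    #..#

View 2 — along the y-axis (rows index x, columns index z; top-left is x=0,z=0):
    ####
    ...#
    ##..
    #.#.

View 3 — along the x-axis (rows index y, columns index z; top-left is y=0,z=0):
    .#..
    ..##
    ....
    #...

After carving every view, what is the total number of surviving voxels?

voxel count = 3

before carving: 64 voxels (4×4×4)
V1 z: intersect with XY mask (6 set) -- 24 left
V2 y: intersect with XZ mask (9 set) -- 13 left
V3 x: intersect with YZ mask (4 set) -- 3 left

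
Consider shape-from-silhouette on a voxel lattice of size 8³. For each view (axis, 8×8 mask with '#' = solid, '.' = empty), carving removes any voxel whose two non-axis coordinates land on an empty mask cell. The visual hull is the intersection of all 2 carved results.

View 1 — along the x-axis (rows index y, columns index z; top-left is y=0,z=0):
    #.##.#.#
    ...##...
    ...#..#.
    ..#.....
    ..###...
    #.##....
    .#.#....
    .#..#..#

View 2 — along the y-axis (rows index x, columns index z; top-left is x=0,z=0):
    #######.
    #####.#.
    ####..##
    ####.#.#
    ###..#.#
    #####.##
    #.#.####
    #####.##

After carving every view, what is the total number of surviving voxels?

remaining voxels: 135

initial block: 8^3 = 512
after view 1 [x-axis, 21 of 64 cells solid] → remaining = 168
after view 2 [y-axis, 50 of 64 cells solid] → remaining = 135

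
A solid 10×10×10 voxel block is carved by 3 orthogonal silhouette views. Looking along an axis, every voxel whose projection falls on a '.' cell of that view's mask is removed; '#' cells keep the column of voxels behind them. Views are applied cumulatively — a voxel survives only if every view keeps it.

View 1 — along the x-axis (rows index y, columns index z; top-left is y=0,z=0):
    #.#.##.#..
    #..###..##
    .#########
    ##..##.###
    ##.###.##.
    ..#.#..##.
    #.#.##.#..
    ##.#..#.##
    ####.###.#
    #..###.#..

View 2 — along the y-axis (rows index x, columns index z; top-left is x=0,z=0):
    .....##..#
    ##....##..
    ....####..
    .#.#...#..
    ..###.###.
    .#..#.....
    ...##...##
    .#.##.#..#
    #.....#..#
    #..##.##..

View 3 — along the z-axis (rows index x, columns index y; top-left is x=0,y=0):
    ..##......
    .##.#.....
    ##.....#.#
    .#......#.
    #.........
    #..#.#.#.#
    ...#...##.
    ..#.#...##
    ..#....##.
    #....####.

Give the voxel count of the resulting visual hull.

initial block: 10^3 = 1000
step 1: project along x, AND mask (62/100) → |grid| = 620
step 2: project along y, AND mask (39/100) → |grid| = 236
step 3: project along z, AND mask (32/100) → |grid| = 79

remaining voxels: 79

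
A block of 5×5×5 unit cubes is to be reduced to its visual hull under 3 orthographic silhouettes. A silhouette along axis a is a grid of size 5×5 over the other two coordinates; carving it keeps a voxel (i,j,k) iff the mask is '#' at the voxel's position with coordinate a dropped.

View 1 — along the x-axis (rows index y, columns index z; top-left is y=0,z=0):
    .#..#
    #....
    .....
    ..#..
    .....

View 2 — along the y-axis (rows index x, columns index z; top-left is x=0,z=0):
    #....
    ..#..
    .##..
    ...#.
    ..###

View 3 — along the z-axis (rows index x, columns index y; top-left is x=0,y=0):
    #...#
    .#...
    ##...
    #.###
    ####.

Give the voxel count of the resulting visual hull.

3 voxels

before carving: 125 voxels (5×5×5)
step 1: project along x, AND mask (4/25) → |grid| = 20
step 2: project along y, AND mask (8/25) → |grid| = 6
step 3: project along z, AND mask (13/25) → |grid| = 3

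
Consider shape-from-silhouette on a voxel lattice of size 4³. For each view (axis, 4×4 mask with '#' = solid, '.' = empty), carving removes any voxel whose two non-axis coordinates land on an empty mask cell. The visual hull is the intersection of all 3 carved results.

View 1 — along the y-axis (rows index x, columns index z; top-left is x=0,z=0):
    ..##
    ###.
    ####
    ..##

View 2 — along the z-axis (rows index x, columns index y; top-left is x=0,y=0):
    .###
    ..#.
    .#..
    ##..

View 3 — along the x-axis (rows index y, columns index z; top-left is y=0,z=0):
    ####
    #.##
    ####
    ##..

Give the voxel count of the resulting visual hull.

remaining voxels: 14

full grid |V| = 64
V1 y: intersect with XZ mask (11 set) -- 44 left
V2 z: intersect with XY mask (7 set) -- 17 left
V3 x: intersect with YZ mask (13 set) -- 14 left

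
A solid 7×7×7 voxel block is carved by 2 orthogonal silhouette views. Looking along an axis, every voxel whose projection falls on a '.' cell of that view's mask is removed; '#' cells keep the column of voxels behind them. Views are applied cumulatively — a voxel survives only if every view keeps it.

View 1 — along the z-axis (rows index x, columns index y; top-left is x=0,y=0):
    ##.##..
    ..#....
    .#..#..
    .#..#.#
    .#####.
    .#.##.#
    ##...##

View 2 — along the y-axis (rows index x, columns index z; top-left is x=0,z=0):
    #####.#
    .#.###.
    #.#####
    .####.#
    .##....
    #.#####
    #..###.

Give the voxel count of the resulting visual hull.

voxel count = 105

initial block: 7^3 = 343
carve view 1 (along z, XY-mask fill 23/49): 161 voxels remain
carve view 2 (along y, XZ-mask fill 33/49): 105 voxels remain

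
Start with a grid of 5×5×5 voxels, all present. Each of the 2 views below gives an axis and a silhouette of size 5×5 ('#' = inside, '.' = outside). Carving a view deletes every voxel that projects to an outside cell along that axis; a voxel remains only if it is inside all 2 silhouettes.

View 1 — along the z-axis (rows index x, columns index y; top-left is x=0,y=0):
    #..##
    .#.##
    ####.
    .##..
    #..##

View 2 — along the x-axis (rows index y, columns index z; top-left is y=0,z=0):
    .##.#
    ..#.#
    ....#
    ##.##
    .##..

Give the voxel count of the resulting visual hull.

start: 5×5×5 = 125 voxels
step 1: project along z, AND mask (15/25) → |grid| = 75
step 2: project along x, AND mask (12/25) → |grid| = 39

voxel count = 39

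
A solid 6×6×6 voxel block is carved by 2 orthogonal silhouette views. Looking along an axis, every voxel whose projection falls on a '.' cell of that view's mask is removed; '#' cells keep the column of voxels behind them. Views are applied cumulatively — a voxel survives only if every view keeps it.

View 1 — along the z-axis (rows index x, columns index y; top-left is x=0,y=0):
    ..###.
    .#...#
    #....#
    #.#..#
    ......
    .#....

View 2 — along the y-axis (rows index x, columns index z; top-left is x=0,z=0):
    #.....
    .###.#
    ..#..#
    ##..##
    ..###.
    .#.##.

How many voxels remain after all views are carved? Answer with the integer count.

full grid |V| = 216
after view 1 [z-axis, 11 of 36 cells solid] → remaining = 66
after view 2 [y-axis, 17 of 36 cells solid] → remaining = 30

|visual hull| = 30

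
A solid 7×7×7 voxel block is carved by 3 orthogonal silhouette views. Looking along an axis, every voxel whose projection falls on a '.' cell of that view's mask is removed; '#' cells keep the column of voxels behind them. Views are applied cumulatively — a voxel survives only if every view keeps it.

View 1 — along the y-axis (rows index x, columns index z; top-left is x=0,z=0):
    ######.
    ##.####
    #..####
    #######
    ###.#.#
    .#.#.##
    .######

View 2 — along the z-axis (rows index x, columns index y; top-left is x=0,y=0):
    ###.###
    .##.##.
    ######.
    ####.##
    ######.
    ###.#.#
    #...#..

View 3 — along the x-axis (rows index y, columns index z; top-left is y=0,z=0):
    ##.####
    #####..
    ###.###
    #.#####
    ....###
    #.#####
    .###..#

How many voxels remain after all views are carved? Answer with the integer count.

full grid |V| = 343
  1. axis=1 (XZ plane), |mask|=39  ⇒  voxels=273
  2. axis=2 (XY plane), |mask|=35  ⇒  voxels=194
  3. axis=0 (YZ plane), |mask|=36  ⇒  voxels=145

|visual hull| = 145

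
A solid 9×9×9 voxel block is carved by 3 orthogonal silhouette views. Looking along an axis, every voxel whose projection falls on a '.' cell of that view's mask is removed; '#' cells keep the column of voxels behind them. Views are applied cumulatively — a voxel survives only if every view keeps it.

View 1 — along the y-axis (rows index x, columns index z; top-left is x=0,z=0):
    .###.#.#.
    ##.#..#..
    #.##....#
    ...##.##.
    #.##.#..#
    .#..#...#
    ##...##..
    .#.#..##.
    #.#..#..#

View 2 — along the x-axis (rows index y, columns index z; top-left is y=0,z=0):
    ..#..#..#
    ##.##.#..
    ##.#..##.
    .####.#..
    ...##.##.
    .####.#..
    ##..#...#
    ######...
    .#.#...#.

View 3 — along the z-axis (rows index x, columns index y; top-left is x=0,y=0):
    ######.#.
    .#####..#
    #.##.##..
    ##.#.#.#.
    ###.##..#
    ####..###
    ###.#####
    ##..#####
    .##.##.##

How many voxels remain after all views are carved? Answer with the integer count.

|visual hull| = 118

start: 9×9×9 = 729 voxels
  1. axis=1 (XZ plane), |mask|=37  ⇒  voxels=333
  2. axis=0 (YZ plane), |mask|=40  ⇒  voxels=170
  3. axis=2 (XY plane), |mask|=57  ⇒  voxels=118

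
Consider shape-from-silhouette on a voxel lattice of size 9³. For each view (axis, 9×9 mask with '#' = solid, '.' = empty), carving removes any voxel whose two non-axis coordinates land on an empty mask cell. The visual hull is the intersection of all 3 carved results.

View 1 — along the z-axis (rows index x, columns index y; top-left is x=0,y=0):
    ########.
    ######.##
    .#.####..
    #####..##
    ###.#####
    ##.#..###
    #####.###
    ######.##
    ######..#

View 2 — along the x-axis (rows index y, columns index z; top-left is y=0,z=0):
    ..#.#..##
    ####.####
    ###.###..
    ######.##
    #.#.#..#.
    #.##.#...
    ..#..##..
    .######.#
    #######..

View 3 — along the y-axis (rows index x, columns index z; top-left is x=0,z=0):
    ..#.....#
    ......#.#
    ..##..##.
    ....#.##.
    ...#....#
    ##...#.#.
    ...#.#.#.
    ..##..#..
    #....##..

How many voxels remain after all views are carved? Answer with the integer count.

start: 9×9×9 = 729 voxels
[1] z-view keeps 65 columns → grid now 585
[2] x-view keeps 51 columns → grid now 379
[3] y-view keeps 26 columns → grid now 114

voxel count = 114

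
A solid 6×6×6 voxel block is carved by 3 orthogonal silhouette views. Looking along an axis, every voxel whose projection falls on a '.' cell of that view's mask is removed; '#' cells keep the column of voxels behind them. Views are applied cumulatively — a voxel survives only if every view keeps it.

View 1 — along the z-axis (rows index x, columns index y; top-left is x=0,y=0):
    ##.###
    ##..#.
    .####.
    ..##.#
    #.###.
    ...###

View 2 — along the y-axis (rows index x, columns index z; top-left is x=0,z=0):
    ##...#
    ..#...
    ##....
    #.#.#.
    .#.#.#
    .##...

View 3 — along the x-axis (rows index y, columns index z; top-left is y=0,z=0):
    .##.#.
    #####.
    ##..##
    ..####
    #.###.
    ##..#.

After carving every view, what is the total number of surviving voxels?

30 voxels

before carving: 216 voxels (6×6×6)
V1 z: intersect with XY mask (22 set) -- 132 left
V2 y: intersect with XZ mask (14 set) -- 53 left
V3 x: intersect with YZ mask (23 set) -- 30 left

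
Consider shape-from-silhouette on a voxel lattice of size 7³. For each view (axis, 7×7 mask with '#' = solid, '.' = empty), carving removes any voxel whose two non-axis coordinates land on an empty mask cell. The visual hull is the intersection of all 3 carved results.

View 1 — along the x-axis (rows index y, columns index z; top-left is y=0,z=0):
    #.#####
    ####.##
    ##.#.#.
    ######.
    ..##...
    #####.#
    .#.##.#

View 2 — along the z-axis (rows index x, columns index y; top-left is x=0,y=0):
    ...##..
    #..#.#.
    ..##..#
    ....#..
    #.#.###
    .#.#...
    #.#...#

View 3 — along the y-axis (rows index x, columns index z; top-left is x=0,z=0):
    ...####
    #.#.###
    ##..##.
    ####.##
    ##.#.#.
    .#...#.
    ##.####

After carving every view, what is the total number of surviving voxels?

58 voxels

start: 7×7×7 = 343 voxels
[1] x-view keeps 34 columns → grid now 238
[2] z-view keeps 19 columns → grid now 90
[3] y-view keeps 31 columns → grid now 58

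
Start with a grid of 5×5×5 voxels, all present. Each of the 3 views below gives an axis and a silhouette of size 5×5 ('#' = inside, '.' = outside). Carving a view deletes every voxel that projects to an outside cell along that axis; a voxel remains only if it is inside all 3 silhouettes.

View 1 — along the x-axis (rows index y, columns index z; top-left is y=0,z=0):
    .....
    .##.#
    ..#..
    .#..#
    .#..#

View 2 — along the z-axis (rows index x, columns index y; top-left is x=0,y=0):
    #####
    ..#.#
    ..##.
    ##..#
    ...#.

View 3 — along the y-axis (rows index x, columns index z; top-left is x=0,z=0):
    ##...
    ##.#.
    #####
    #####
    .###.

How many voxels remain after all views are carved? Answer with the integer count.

before carving: 125 voxels (5×5×5)
after view 1 [x-axis, 8 of 25 cells solid] → remaining = 40
after view 2 [z-axis, 13 of 25 cells solid] → remaining = 21
after view 3 [y-axis, 18 of 25 cells solid] → remaining = 13

|visual hull| = 13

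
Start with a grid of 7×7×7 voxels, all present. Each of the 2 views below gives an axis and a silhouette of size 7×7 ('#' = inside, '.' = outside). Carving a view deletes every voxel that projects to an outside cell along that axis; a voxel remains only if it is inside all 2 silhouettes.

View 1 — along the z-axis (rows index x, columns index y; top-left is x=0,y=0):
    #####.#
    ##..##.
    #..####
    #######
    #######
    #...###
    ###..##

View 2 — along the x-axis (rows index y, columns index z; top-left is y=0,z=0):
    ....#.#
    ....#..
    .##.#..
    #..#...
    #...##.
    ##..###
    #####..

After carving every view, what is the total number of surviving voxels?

117 voxels

start: 7×7×7 = 343 voxels
  1. axis=2 (XY plane), |mask|=38  ⇒  voxels=266
  2. axis=0 (YZ plane), |mask|=21  ⇒  voxels=117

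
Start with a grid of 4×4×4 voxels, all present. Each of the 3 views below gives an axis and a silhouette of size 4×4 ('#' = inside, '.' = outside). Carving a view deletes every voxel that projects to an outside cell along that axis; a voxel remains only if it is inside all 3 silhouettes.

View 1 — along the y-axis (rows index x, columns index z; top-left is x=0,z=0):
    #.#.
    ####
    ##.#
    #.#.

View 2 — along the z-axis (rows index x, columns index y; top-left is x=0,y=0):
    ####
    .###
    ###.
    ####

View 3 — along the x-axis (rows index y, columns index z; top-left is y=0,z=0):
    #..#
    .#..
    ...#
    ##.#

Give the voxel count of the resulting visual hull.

voxel count = 13

before carving: 64 voxels (4×4×4)
step 1: project along y, AND mask (11/16) → |grid| = 44
step 2: project along z, AND mask (14/16) → |grid| = 37
step 3: project along x, AND mask (7/16) → |grid| = 13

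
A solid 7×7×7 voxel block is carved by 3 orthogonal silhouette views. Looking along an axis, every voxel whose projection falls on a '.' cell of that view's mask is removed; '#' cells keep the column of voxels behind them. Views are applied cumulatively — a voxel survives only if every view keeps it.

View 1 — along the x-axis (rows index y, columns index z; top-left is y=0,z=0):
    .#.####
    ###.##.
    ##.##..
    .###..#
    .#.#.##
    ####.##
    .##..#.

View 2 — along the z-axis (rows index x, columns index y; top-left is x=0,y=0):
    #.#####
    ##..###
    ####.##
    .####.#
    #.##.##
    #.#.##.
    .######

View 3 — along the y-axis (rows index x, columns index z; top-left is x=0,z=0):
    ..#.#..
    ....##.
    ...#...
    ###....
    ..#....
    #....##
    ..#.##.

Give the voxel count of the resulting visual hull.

before carving: 343 voxels (7×7×7)
V1 x: intersect with YZ mask (31 set) -- 217 left
V2 z: intersect with XY mask (37 set) -- 163 left
V3 y: intersect with XZ mask (15 set) -- 47 left

47 voxels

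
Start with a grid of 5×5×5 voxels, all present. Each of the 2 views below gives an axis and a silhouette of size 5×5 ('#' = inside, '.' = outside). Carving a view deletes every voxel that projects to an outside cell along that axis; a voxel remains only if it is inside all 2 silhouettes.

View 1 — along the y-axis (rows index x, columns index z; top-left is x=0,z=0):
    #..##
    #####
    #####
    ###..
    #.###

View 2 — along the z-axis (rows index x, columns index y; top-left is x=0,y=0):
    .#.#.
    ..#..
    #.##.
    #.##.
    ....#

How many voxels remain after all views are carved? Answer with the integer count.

start: 5×5×5 = 125 voxels
[1] y-view keeps 20 columns → grid now 100
[2] z-view keeps 10 columns → grid now 39

39 voxels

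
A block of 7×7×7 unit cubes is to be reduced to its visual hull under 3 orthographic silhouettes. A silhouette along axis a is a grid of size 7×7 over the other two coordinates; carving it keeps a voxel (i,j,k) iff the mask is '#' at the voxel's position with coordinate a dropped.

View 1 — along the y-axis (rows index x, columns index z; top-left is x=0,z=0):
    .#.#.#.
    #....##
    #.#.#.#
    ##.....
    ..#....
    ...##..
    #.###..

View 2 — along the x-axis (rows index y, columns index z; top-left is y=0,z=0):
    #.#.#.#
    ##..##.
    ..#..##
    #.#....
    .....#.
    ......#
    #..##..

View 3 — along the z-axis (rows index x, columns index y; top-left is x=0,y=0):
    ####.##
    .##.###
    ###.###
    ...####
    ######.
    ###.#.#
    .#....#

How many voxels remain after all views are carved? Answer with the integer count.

full grid |V| = 343
after view 1 [y-axis, 19 of 49 cells solid] → remaining = 133
after view 2 [x-axis, 18 of 49 cells solid] → remaining = 51
after view 3 [z-axis, 34 of 49 cells solid] → remaining = 36

remaining voxels: 36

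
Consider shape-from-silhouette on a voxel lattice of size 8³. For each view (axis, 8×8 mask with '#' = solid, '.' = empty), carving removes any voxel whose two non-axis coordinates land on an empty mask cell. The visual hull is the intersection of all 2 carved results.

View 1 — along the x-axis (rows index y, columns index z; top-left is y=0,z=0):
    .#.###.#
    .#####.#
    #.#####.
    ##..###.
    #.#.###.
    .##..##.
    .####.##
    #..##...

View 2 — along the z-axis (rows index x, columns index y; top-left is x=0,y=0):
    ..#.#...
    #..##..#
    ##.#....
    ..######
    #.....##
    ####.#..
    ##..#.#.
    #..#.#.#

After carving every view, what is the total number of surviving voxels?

start: 8×8×8 = 512 voxels
after view 1 [x-axis, 40 of 64 cells solid] → remaining = 320
after view 2 [z-axis, 31 of 64 cells solid] → remaining = 153

voxel count = 153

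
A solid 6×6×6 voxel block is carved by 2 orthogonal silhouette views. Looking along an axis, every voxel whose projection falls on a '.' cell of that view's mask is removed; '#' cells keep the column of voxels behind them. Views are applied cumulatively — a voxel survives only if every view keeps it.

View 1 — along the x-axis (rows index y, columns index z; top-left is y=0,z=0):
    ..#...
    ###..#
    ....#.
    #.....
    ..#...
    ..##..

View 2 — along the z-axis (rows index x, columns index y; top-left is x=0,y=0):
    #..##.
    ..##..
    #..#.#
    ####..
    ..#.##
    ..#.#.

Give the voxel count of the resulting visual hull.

22 voxels

start: 6×6×6 = 216 voxels
after view 1 [x-axis, 10 of 36 cells solid] → remaining = 60
after view 2 [z-axis, 17 of 36 cells solid] → remaining = 22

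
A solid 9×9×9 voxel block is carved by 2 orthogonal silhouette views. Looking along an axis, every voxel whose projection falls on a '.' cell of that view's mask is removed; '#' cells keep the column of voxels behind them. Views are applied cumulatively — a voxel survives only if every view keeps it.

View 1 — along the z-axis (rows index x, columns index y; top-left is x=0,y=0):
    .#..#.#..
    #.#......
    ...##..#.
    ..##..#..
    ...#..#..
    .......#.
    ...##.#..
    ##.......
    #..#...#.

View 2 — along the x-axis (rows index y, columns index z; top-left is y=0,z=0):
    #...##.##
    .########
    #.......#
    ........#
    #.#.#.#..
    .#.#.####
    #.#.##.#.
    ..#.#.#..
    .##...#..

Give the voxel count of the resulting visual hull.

initial block: 9^3 = 729
[1] z-view keeps 22 columns → grid now 198
[2] x-view keeps 37 columns → grid now 81

|visual hull| = 81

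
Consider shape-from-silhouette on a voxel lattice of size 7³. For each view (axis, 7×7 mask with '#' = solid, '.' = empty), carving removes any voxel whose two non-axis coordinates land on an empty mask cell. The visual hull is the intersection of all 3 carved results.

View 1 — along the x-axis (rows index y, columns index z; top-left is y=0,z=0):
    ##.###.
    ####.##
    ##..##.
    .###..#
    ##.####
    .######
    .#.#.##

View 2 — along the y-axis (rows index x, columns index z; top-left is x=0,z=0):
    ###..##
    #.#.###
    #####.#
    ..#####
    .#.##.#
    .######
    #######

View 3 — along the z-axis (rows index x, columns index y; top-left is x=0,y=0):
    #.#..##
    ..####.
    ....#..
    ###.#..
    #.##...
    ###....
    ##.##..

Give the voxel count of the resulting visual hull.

start: 7×7×7 = 343 voxels
[1] x-view keeps 35 columns → grid now 245
[2] y-view keeps 38 columns → grid now 188
[3] z-view keeps 23 columns → grid now 85

85 voxels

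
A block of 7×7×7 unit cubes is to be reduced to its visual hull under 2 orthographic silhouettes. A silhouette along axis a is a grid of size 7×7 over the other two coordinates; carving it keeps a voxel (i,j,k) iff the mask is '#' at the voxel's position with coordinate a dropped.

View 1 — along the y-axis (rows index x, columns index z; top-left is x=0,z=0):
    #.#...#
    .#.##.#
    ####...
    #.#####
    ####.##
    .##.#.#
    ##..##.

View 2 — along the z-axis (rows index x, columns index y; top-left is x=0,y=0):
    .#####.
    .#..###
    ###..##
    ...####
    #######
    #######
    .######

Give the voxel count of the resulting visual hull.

remaining voxels: 169

before carving: 343 voxels (7×7×7)
step 1: project along y, AND mask (31/49) → |grid| = 217
step 2: project along z, AND mask (38/49) → |grid| = 169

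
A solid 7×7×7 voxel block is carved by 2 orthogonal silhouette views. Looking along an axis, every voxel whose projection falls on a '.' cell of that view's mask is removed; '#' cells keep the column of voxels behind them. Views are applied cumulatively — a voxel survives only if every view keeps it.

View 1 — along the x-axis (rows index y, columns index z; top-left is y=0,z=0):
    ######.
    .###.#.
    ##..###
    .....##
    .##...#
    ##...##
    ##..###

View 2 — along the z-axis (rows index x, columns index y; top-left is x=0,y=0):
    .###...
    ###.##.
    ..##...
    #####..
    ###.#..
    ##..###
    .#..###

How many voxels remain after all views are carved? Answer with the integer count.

before carving: 343 voxels (7×7×7)
step 1: project along x, AND mask (29/49) → |grid| = 203
step 2: project along z, AND mask (28/49) → |grid| = 116

voxel count = 116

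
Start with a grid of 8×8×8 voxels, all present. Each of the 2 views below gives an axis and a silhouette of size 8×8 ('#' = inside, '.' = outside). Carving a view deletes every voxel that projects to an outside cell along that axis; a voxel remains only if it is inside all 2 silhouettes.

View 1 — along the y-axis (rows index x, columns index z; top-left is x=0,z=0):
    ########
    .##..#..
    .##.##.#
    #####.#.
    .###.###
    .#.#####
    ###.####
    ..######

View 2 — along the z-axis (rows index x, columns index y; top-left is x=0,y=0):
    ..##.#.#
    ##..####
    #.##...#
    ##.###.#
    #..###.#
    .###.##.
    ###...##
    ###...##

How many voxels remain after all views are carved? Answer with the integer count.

|visual hull| = 231

initial block: 8^3 = 512
[1] y-view keeps 47 columns → grid now 376
[2] z-view keeps 40 columns → grid now 231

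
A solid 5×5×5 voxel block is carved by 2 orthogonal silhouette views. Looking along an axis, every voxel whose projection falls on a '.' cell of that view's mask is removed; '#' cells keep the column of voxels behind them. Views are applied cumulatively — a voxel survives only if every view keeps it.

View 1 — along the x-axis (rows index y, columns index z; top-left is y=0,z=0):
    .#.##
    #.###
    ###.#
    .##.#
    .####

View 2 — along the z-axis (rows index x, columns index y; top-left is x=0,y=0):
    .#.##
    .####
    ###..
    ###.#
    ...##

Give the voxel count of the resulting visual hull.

before carving: 125 voxels (5×5×5)
carve view 1 (along x, YZ-mask fill 18/25): 90 voxels remain
carve view 2 (along z, XY-mask fill 16/25): 59 voxels remain

remaining voxels: 59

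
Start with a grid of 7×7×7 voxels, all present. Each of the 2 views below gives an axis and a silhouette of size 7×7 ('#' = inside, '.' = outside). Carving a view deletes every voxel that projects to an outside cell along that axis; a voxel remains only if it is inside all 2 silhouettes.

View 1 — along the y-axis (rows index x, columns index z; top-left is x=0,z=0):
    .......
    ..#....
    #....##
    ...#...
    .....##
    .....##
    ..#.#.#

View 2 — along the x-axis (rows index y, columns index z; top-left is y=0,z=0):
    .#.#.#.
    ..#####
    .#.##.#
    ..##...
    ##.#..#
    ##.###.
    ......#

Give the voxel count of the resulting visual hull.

|visual hull| = 40

full grid |V| = 343
carve view 1 (along y, XZ-mask fill 12/49): 84 voxels remain
carve view 2 (along x, YZ-mask fill 24/49): 40 voxels remain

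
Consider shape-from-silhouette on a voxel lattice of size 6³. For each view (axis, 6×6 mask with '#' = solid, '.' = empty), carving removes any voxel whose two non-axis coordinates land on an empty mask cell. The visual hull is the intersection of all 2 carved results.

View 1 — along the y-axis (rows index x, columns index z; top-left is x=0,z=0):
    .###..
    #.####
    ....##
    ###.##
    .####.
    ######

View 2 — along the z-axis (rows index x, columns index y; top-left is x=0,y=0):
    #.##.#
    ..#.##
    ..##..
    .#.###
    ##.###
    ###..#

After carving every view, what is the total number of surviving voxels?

remaining voxels: 95

initial block: 6^3 = 216
  1. axis=1 (XZ plane), |mask|=25  ⇒  voxels=150
  2. axis=2 (XY plane), |mask|=22  ⇒  voxels=95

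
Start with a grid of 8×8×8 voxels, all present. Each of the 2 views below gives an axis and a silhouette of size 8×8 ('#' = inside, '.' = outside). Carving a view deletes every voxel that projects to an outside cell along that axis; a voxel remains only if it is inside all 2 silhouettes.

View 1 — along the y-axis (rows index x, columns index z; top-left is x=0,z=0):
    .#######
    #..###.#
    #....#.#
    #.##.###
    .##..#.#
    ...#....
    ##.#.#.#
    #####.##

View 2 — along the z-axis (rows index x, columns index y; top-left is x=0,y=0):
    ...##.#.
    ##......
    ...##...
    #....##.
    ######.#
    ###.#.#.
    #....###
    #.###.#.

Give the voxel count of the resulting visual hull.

voxel count = 143

full grid |V| = 512
after view 1 [y-axis, 38 of 64 cells solid] → remaining = 304
after view 2 [z-axis, 31 of 64 cells solid] → remaining = 143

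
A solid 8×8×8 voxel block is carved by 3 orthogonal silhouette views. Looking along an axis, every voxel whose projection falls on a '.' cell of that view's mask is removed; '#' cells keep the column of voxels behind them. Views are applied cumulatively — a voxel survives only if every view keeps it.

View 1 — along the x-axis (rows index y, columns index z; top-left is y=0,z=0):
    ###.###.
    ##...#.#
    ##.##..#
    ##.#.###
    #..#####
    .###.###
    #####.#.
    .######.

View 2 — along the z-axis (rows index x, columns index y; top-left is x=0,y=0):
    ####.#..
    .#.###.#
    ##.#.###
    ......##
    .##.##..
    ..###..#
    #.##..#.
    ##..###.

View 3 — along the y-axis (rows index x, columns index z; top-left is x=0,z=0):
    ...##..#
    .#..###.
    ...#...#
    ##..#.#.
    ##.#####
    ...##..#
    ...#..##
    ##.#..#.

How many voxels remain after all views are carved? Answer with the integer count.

voxel count = 91

start: 8×8×8 = 512 voxels
step 1: project along x, AND mask (45/64) → |grid| = 360
step 2: project along z, AND mask (35/64) → |grid| = 196
step 3: project along y, AND mask (30/64) → |grid| = 91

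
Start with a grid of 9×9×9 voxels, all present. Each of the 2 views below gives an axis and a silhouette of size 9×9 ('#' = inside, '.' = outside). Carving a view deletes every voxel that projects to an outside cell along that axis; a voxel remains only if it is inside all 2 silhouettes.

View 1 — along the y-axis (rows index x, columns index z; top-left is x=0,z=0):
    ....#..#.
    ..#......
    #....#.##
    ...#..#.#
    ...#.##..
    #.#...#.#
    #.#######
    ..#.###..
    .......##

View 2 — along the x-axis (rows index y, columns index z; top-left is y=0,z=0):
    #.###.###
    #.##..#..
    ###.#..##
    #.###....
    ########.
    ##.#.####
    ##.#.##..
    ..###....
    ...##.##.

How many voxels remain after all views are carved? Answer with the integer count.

remaining voxels: 164

before carving: 729 voxels (9×9×9)
[1] y-view keeps 31 columns → grid now 279
[2] x-view keeps 48 columns → grid now 164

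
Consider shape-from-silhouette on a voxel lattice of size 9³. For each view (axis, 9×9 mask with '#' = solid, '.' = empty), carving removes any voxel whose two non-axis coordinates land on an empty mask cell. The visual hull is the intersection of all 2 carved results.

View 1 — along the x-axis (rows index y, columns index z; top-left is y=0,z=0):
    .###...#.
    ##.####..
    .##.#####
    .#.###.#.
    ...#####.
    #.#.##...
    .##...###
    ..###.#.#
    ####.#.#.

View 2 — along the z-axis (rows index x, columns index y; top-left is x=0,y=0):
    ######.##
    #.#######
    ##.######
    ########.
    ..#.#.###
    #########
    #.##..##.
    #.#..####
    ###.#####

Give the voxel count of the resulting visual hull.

338 voxels

start: 9×9×9 = 729 voxels
step 1: project along x, AND mask (47/81) → |grid| = 423
step 2: project along z, AND mask (65/81) → |grid| = 338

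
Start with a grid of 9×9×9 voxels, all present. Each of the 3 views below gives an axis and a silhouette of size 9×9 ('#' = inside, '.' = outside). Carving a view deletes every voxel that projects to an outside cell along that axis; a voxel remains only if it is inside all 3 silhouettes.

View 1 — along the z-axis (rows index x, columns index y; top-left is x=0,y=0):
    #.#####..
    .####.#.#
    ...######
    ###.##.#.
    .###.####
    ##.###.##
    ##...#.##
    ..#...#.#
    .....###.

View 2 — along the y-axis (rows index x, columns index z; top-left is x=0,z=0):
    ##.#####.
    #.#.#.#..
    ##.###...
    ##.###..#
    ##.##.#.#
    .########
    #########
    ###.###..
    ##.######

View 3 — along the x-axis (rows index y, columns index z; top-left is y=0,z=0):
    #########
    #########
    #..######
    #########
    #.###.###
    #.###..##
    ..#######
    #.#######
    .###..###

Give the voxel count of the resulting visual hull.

before carving: 729 voxels (9×9×9)
[1] z-view keeps 49 columns → grid now 441
[2] y-view keeps 59 columns → grid now 317
[3] x-view keeps 68 columns → grid now 253

remaining voxels: 253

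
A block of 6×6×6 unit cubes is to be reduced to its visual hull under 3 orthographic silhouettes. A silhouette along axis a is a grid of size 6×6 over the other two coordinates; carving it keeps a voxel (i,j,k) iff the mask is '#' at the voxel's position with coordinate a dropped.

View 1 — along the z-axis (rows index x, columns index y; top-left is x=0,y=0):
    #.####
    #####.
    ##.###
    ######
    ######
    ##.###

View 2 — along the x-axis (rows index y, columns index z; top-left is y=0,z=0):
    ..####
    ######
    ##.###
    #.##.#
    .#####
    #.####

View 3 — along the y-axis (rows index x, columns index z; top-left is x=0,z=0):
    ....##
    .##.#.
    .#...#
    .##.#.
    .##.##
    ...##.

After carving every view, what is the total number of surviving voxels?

68 voxels

start: 6×6×6 = 216 voxels
step 1: project along z, AND mask (32/36) → |grid| = 192
step 2: project along x, AND mask (29/36) → |grid| = 153
step 3: project along y, AND mask (16/36) → |grid| = 68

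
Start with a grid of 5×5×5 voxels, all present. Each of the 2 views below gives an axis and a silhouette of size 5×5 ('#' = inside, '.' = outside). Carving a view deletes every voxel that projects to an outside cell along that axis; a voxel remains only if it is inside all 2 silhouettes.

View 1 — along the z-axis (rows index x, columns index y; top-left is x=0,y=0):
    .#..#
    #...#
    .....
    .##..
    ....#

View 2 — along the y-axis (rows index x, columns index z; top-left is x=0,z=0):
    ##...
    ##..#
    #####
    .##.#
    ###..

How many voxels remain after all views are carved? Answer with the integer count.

before carving: 125 voxels (5×5×5)
carve view 1 (along z, XY-mask fill 7/25): 35 voxels remain
carve view 2 (along y, XZ-mask fill 16/25): 19 voxels remain

19 voxels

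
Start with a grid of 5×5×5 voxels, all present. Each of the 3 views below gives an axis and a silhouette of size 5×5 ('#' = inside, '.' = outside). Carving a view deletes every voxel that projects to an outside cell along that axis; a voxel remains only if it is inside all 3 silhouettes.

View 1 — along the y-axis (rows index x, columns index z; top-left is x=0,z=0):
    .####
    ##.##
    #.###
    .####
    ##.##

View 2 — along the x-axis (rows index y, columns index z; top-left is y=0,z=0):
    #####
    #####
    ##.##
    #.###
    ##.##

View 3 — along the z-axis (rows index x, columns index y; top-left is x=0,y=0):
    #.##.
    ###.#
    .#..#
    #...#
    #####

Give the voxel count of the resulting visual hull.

voxel count = 59

initial block: 5^3 = 125
[1] y-view keeps 20 columns → grid now 100
[2] x-view keeps 22 columns → grid now 90
[3] z-view keeps 16 columns → grid now 59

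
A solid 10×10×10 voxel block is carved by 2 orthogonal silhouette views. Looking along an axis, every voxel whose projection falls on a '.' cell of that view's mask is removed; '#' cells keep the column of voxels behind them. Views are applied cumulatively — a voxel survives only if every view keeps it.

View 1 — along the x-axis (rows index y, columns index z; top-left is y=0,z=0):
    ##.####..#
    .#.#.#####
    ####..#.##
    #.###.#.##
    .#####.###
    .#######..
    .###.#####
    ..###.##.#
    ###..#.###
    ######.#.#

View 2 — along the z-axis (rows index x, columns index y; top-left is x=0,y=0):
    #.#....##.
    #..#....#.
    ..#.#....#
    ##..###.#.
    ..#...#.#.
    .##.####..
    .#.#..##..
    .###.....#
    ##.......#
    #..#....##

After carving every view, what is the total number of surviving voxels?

initial block: 10^3 = 1000
step 1: project along x, AND mask (72/100) → |grid| = 720
step 2: project along z, AND mask (40/100) → |grid| = 288

remaining voxels: 288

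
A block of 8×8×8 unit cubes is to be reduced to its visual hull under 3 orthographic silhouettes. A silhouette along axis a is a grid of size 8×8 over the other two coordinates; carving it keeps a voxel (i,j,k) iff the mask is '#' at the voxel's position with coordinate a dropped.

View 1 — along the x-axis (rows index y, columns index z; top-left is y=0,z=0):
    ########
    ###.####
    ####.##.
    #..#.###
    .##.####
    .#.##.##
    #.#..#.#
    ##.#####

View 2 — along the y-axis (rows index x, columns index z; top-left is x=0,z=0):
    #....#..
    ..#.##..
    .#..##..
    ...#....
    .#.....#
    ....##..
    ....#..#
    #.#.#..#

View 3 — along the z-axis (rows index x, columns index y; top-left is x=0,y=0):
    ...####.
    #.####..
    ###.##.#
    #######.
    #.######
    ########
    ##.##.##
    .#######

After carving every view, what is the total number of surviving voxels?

voxel count = 87

start: 8×8×8 = 512 voxels
V1 x: intersect with YZ mask (48 set) -- 384 left
V2 y: intersect with XZ mask (19 set) -- 113 left
V3 z: intersect with XY mask (50 set) -- 87 left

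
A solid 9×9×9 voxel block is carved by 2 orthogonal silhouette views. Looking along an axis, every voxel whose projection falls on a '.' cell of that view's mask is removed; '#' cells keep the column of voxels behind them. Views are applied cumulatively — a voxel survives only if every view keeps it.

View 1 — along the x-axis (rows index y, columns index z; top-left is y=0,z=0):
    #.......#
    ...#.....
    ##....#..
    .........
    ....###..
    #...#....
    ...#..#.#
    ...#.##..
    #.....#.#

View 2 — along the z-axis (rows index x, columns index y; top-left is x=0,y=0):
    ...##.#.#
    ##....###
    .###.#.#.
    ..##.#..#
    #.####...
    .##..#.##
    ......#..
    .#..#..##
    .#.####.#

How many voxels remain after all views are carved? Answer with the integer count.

voxel count = 85

full grid |V| = 729
carve view 1 (along x, YZ-mask fill 20/81): 180 voxels remain
carve view 2 (along z, XY-mask fill 39/81): 85 voxels remain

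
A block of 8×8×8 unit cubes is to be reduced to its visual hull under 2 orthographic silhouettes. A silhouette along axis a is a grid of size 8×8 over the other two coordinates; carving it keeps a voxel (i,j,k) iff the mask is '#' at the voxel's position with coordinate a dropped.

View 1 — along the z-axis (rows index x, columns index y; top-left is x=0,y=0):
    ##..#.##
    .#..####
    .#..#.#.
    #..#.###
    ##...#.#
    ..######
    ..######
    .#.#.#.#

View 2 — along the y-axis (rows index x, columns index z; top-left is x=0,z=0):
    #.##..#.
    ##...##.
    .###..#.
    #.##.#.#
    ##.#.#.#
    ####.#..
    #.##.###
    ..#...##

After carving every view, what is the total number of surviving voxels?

start: 8×8×8 = 512 voxels
  1. axis=2 (XY plane), |mask|=38  ⇒  voxels=304
  2. axis=1 (XZ plane), |mask|=36  ⇒  voxels=175

remaining voxels: 175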